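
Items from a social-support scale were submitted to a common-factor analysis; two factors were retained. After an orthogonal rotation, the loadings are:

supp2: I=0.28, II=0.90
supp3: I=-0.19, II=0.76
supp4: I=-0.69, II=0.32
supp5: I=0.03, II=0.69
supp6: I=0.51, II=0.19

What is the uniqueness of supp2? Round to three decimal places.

0.112

h² = 0.28² + 0.90² = 0.0784 + 0.8100 = 0.8884
Uniqueness u² = 1 − h² = 1 − 0.8884 = 0.1116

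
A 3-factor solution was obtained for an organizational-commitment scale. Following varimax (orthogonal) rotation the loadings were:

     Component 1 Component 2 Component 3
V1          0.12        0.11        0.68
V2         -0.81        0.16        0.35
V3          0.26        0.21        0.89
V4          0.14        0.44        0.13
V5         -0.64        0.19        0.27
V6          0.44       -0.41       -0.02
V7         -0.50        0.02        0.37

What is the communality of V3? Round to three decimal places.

0.904

h² = 0.26² + 0.21² + 0.89² = 0.0676 + 0.0441 + 0.7921 = 0.9038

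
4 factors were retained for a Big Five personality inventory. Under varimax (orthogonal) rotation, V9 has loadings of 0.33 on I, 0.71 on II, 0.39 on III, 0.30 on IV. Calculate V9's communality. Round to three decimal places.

h² = 0.33² + 0.71² + 0.39² + 0.30² = 0.1089 + 0.5041 + 0.1521 + 0.0900 = 0.8551

0.855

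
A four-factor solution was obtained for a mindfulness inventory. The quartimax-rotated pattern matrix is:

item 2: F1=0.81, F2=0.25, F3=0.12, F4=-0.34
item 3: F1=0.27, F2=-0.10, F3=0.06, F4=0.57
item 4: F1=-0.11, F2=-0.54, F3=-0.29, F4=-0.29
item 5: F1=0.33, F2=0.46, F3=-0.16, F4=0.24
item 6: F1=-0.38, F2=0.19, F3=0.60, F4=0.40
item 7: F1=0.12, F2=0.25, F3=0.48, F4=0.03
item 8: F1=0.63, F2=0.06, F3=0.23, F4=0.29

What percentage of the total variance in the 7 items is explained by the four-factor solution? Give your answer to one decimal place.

SS loadings by factor: 1.4057, 0.6779, 0.7710, 0.8272; total = 3.6818.
Total variance with 7 standardized items is 7, so the solution explains 3.6818/7 = 0.5260 = 52.60%.

52.6%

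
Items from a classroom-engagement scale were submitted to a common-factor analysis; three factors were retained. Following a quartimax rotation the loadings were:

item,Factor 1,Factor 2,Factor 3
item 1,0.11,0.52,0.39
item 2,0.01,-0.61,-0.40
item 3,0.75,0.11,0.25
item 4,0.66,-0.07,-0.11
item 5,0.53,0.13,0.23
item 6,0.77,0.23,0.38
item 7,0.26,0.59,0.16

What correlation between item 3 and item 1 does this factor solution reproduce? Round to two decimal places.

r̂ = Σ λ_i·λ_j across factors = (0.75)(0.11) + (0.11)(0.52) + (0.25)(0.39)
  = +0.0825 +0.0572 +0.0975 = 0.2372

0.24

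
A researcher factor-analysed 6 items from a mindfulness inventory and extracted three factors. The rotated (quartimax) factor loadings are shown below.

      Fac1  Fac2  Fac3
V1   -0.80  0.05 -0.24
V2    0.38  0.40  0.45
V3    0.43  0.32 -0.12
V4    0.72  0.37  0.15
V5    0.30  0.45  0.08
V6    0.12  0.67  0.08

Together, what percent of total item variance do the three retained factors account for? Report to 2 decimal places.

49.25%

Communalities: 0.7001, 0.5069, 0.3017, 0.6778, 0.2989, 0.4697; Σh² = 2.9551.
Total variance with 6 standardized items is 6, so the solution explains 2.9551/6 = 0.4925 = 49.25%.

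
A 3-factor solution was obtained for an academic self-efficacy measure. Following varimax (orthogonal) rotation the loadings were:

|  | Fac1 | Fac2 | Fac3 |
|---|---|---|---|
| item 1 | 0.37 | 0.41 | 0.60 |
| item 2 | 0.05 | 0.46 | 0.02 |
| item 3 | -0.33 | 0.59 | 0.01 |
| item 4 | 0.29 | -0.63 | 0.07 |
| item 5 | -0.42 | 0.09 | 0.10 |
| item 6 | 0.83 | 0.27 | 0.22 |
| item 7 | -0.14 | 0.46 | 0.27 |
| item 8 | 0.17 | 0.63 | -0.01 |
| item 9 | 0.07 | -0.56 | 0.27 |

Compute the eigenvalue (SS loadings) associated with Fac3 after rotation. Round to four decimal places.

0.5697

SS loadings for Fac3 = 0.60² + 0.02² + 0.01² + 0.07² + 0.10² + 0.22² + 0.27² + (-0.01)² + 0.27² = 0.3600 + 0.0004 + 0.0001 + 0.0049 + 0.0100 + 0.0484 + 0.0729 + 0.0001 + 0.0729 = 0.5697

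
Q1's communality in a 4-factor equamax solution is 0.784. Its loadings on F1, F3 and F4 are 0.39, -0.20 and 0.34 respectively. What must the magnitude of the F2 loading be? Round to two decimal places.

Under orthogonal rotation h² = Σλ², so λ_F2² = h² − (0.3077) = 0.784 − 0.3077 = 0.4763.
|λ| = √0.4763 = 0.6901.

0.69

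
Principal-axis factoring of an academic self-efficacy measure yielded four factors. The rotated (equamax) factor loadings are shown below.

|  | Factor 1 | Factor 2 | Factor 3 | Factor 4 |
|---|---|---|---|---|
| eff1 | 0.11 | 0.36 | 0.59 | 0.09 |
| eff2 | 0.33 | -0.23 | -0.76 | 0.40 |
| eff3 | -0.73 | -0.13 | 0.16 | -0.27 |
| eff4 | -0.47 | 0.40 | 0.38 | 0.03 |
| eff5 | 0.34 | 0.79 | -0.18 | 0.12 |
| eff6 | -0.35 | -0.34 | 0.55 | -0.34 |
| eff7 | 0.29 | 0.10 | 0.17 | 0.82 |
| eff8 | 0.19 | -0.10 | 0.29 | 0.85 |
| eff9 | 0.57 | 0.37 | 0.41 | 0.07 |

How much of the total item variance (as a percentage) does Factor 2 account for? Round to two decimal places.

13.96%

SS loadings for Factor 2 = 0.36² + (-0.23)² + (-0.13)² + 0.40² + 0.79² + (-0.34)² + 0.10² + (-0.10)² + 0.37² = 1.2560
With 9 standardized items, total variance = 9. Proportion = 1.2560/9 = 0.1396 → 13.96%.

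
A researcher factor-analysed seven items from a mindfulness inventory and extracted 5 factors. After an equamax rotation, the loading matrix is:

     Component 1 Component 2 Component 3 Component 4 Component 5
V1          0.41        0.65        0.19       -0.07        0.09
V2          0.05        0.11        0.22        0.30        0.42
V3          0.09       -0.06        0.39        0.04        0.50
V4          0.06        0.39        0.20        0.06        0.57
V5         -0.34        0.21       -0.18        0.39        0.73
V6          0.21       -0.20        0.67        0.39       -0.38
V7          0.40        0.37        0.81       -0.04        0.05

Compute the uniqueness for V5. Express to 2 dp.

h² = (-0.34)² + 0.21² + (-0.18)² + 0.39² + 0.73² = 0.1156 + 0.0441 + 0.0324 + 0.1521 + 0.5329 = 0.8771
Uniqueness u² = 1 − h² = 1 − 0.8771 = 0.1229

0.12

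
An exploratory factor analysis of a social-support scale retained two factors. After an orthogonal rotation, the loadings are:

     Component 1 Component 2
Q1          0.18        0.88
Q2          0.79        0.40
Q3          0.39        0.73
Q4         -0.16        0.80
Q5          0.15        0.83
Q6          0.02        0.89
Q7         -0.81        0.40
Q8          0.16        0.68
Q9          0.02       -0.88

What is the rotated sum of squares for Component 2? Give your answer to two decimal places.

4.99

SS loadings for Component 2 = 0.88² + 0.40² + 0.73² + 0.80² + 0.83² + 0.89² + 0.40² + 0.68² + (-0.88)² = 0.7744 + 0.1600 + 0.5329 + 0.6400 + 0.6889 + 0.7921 + 0.1600 + 0.4624 + 0.7744 = 4.9851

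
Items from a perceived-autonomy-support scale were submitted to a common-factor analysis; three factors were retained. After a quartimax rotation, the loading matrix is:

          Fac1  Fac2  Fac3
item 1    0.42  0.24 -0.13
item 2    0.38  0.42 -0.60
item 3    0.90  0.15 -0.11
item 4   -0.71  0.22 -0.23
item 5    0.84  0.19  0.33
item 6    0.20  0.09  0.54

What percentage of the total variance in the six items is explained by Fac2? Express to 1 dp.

SS loadings for Fac2 = 0.24² + 0.42² + 0.15² + 0.22² + 0.19² + 0.09² = 0.3491
With 6 standardized items, total variance = 6. Proportion = 0.3491/6 = 0.0582 → 5.82%.

5.8%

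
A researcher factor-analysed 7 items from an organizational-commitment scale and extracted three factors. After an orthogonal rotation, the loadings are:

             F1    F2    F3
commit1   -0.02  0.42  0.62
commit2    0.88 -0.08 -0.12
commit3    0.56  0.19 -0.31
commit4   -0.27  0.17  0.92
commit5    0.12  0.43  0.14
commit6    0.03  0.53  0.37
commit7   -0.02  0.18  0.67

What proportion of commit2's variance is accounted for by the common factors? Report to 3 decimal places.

0.795

h² = 0.88² + (-0.08)² + (-0.12)² = 0.7744 + 0.0064 + 0.0144 = 0.7952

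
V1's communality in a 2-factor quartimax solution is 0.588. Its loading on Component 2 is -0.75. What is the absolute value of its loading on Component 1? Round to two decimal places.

Under orthogonal rotation h² = Σλ², so λ_Component 1² = h² − (0.5625) = 0.588 − 0.5625 = 0.0255.
|λ| = √0.0255 = 0.1597.

0.16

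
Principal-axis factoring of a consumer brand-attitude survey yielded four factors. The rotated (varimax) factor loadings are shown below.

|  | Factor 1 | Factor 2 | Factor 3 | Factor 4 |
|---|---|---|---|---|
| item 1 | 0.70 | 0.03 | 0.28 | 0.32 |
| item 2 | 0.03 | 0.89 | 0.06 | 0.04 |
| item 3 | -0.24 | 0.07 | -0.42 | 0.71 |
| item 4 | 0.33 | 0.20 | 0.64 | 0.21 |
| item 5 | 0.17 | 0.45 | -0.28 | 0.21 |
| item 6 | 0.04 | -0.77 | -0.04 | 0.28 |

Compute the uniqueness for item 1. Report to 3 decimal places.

h² = 0.70² + 0.03² + 0.28² + 0.32² = 0.4900 + 0.0009 + 0.0784 + 0.1024 = 0.6717
Uniqueness u² = 1 − h² = 1 − 0.6717 = 0.3283

0.328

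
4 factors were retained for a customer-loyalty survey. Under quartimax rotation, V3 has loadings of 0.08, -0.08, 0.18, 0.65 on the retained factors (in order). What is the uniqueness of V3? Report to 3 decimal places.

h² = 0.08² + (-0.08)² + 0.18² + 0.65² = 0.0064 + 0.0064 + 0.0324 + 0.4225 = 0.4677
Uniqueness u² = 1 − h² = 1 − 0.4677 = 0.5323

0.532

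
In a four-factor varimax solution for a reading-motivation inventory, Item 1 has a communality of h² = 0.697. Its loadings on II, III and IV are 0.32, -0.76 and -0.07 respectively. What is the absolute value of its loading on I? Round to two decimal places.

0.11

Under orthogonal rotation h² = Σλ², so λ_I² = h² − (0.6849) = 0.697 − 0.6849 = 0.0121.
|λ| = √0.0121 = 0.1100.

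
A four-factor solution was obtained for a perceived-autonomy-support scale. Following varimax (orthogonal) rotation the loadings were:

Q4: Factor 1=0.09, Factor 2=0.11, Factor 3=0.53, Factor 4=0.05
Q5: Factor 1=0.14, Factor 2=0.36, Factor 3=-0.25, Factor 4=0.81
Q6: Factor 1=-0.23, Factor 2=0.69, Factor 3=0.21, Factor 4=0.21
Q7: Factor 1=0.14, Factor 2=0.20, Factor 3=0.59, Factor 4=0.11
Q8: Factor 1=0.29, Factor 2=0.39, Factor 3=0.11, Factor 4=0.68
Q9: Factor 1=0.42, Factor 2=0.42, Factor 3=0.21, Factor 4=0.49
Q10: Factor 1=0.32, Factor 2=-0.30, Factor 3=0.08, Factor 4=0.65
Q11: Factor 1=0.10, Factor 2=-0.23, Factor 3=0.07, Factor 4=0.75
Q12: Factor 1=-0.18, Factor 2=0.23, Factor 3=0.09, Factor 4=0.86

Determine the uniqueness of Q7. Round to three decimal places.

0.580

h² = 0.14² + 0.20² + 0.59² + 0.11² = 0.0196 + 0.0400 + 0.3481 + 0.0121 = 0.4198
Uniqueness u² = 1 − h² = 1 − 0.4198 = 0.5802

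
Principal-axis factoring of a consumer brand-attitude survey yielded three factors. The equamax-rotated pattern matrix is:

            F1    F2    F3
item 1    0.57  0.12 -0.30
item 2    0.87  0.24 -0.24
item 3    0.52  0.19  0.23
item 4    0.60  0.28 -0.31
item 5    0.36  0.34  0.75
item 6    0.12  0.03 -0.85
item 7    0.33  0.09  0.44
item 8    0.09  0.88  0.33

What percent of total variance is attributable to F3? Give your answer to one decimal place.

23.6%

SS loadings for F3 = (-0.30)² + (-0.24)² + 0.23² + (-0.31)² + 0.75² + (-0.85)² + 0.44² + 0.33² = 1.8841
With 8 standardized items, total variance = 8. Proportion = 1.8841/8 = 0.2355 → 23.55%.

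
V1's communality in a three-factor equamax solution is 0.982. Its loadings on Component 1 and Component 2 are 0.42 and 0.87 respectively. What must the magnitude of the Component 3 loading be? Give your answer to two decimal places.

Under orthogonal rotation h² = Σλ², so λ_Component 3² = h² − (0.9333) = 0.982 − 0.9333 = 0.0487.
|λ| = √0.0487 = 0.2207.

0.22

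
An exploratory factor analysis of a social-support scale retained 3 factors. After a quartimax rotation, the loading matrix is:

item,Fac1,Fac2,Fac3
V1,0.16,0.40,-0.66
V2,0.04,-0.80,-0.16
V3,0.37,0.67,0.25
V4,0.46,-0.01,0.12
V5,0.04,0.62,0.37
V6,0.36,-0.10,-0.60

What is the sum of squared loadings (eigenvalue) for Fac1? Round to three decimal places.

SS loadings for Fac1 = 0.16² + 0.04² + 0.37² + 0.46² + 0.04² + 0.36² = 0.0256 + 0.0016 + 0.1369 + 0.2116 + 0.0016 + 0.1296 = 0.5069

0.507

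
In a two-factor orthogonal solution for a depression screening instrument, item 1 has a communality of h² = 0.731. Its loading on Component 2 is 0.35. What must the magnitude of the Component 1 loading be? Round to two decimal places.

Under orthogonal rotation h² = Σλ², so λ_Component 1² = h² − (0.1225) = 0.731 − 0.1225 = 0.6085.
|λ| = √0.6085 = 0.7801.

0.78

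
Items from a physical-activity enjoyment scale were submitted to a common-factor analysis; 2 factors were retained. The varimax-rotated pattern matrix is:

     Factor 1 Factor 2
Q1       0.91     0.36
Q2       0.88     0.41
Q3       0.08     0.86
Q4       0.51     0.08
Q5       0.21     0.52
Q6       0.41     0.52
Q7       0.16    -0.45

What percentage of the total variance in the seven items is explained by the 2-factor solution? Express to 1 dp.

Communalities: 0.9577, 0.9425, 0.7460, 0.2665, 0.3145, 0.4385, 0.2281; Σh² = 3.8938.
Total variance with 7 standardized items is 7, so the solution explains 3.8938/7 = 0.5563 = 55.63%.

55.6%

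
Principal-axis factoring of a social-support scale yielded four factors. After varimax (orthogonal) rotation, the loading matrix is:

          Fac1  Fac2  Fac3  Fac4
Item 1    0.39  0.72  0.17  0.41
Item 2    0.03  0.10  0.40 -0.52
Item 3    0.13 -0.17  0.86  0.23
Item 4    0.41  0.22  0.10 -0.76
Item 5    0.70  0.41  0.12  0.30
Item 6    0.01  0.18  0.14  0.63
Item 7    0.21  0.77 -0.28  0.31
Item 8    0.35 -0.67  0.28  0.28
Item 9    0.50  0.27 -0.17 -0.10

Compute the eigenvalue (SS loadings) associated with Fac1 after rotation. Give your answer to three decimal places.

SS loadings for Fac1 = 0.39² + 0.03² + 0.13² + 0.41² + 0.70² + 0.01² + 0.21² + 0.35² + 0.50² = 0.1521 + 0.0009 + 0.0169 + 0.1681 + 0.4900 + 0.0001 + 0.0441 + 0.1225 + 0.2500 = 1.2447

1.245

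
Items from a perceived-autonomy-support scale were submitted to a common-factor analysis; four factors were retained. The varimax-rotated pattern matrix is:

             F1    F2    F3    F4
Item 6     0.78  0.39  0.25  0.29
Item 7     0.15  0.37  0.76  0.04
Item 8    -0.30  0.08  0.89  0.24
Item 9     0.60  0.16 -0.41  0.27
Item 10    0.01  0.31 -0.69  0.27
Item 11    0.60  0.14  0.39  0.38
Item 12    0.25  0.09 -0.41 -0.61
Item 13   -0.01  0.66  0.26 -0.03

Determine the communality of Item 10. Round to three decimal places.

0.645

h² = 0.01² + 0.31² + (-0.69)² + 0.27² = 0.0001 + 0.0961 + 0.4761 + 0.0729 = 0.6452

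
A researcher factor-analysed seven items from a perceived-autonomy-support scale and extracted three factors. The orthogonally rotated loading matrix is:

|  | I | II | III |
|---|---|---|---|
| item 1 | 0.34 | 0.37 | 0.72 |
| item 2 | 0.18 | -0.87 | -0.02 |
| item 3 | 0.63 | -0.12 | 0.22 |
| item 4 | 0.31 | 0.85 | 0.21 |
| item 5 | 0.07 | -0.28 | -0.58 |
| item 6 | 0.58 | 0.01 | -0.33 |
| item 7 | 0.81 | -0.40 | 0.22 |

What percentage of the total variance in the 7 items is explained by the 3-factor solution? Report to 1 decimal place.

65.9%

Communalities: 0.7709, 0.7897, 0.4597, 0.8627, 0.4197, 0.4454, 0.8645; Σh² = 4.6126.
Total variance with 7 standardized items is 7, so the solution explains 4.6126/7 = 0.6589 = 65.89%.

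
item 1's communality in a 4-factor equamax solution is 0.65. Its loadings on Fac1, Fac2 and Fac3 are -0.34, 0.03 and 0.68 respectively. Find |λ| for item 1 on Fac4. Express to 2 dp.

Under orthogonal rotation h² = Σλ², so λ_Fac4² = h² − (0.5789) = 0.65 − 0.5789 = 0.0711.
|λ| = √0.0711 = 0.2666.

0.27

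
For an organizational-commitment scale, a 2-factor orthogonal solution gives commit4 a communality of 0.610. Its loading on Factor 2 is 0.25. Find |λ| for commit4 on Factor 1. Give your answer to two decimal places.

Under orthogonal rotation h² = Σλ², so λ_Factor 1² = h² − (0.0625) = 0.610 − 0.0625 = 0.5475.
|λ| = √0.5475 = 0.7399.

0.74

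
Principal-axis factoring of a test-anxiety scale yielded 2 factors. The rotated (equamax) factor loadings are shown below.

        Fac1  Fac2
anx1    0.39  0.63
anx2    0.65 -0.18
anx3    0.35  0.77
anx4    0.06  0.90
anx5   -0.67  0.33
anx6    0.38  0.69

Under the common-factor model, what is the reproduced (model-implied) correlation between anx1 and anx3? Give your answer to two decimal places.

0.62

r̂ = Σ λ_i·λ_j across factors = (0.39)(0.35) + (0.63)(0.77)
  = +0.1365 +0.4851 = 0.6216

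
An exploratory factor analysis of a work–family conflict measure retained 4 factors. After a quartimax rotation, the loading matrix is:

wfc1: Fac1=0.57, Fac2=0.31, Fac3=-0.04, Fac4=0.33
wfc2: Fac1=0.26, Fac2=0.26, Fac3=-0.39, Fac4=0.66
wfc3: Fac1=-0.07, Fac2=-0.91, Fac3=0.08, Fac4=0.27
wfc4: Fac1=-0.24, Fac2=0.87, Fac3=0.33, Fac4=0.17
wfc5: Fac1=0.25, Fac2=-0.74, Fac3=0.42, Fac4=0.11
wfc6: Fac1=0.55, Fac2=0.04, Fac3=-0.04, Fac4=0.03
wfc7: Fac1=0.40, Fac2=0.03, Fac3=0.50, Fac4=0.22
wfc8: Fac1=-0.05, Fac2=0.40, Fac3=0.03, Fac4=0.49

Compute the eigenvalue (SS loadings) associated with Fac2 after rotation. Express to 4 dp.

2.4588

SS loadings for Fac2 = 0.31² + 0.26² + (-0.91)² + 0.87² + (-0.74)² + 0.04² + 0.03² + 0.40² = 0.0961 + 0.0676 + 0.8281 + 0.7569 + 0.5476 + 0.0016 + 0.0009 + 0.1600 = 2.4588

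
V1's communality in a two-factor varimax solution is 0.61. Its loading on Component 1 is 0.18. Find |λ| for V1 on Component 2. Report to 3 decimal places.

0.760

Under orthogonal rotation h² = Σλ², so λ_Component 2² = h² − (0.0324) = 0.61 − 0.0324 = 0.5776.
|λ| = √0.5776 = 0.7600.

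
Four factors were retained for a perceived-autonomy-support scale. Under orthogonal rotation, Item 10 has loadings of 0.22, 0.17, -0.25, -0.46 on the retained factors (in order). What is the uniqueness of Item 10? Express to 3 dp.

h² = 0.22² + 0.17² + (-0.25)² + (-0.46)² = 0.0484 + 0.0289 + 0.0625 + 0.2116 = 0.3514
Uniqueness u² = 1 − h² = 1 − 0.3514 = 0.6486

0.649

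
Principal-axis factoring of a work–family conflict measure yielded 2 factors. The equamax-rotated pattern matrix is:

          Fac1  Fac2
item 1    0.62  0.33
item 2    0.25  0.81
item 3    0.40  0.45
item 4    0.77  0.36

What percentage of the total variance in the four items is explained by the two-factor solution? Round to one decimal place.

57.4%

SS loadings by factor: 1.1998, 1.0971; total = 2.2969.
Total variance with 4 standardized items is 4, so the solution explains 2.2969/4 = 0.5742 = 57.42%.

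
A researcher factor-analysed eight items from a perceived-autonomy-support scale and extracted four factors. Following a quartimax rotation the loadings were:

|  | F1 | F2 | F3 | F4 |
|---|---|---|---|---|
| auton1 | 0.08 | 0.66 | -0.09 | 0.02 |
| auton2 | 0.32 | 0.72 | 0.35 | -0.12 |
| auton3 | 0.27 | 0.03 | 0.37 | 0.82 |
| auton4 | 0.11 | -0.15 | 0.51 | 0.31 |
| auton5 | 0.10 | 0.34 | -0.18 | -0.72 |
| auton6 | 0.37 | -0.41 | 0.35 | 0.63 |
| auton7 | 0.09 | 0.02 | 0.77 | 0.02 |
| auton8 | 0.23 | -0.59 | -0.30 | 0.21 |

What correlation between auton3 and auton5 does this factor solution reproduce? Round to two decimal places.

-0.62

r̂ = Σ λ_i·λ_j across factors = (0.27)(0.10) + (0.03)(0.34) + (0.37)(-0.18) + (0.82)(-0.72)
  = +0.0270 +0.0102 -0.0666 -0.5904 = -0.6198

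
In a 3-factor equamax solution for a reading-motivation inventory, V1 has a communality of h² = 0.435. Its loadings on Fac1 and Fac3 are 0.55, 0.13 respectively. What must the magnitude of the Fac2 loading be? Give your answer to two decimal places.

0.34

Under orthogonal rotation h² = Σλ², so λ_Fac2² = h² − (0.3194) = 0.435 − 0.3194 = 0.1156.
|λ| = √0.1156 = 0.3400.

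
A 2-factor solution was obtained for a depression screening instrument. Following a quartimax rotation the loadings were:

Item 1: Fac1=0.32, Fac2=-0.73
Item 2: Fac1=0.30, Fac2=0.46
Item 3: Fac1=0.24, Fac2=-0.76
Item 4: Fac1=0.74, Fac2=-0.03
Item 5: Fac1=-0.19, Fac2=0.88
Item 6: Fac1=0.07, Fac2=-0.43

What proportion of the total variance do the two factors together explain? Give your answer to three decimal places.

Communalities: 0.6353, 0.3016, 0.6352, 0.5485, 0.8105, 0.1898; Σh² = 3.1209.
Total variance with 6 standardized items is 6, so the solution explains 3.1209/6 = 0.5202.

0.520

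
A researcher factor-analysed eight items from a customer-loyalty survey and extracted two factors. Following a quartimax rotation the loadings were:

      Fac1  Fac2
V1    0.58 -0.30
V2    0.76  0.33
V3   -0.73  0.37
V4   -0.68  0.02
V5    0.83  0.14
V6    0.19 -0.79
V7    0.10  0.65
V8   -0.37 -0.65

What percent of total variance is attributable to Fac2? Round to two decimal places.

SS loadings for Fac2 = (-0.30)² + 0.33² + 0.37² + 0.02² + 0.14² + (-0.79)² + 0.65² + (-0.65)² = 1.8249
With 8 standardized items, total variance = 8. Proportion = 1.8249/8 = 0.2281 → 22.81%.

22.81%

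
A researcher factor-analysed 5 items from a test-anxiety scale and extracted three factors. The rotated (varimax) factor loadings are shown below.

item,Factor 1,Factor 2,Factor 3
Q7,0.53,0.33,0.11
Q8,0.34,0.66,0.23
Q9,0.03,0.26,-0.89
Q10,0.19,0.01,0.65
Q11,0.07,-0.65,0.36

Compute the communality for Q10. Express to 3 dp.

h² = 0.19² + 0.01² + 0.65² = 0.0361 + 0.0001 + 0.4225 = 0.4587

0.459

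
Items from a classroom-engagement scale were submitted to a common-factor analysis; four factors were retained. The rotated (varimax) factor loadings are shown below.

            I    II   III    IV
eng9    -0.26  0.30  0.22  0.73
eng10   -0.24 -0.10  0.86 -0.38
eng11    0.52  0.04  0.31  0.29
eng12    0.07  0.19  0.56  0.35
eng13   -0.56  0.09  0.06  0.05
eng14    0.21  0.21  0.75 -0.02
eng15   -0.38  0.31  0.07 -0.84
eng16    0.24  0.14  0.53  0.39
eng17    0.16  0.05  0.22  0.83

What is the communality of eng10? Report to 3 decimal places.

h² = (-0.24)² + (-0.10)² + 0.86² + (-0.38)² = 0.0576 + 0.0100 + 0.7396 + 0.1444 = 0.9516

0.952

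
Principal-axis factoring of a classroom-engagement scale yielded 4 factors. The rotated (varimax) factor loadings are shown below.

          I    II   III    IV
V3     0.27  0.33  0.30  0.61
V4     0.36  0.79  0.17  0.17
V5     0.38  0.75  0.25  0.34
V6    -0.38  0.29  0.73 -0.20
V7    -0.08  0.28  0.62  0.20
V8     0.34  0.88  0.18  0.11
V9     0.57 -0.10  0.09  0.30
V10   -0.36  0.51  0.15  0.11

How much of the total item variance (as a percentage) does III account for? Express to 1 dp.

SS loadings for III = 0.30² + 0.17² + 0.25² + 0.73² + 0.62² + 0.18² + 0.09² + 0.15² = 1.1617
With 8 standardized items, total variance = 8. Proportion = 1.1617/8 = 0.1452 → 14.52%.

14.5%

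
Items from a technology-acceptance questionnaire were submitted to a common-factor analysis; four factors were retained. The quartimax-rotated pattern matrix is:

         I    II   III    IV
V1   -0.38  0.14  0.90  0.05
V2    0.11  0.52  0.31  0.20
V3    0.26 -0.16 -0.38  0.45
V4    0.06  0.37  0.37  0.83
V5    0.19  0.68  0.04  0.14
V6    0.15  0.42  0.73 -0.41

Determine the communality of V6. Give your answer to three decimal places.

0.900

h² = 0.15² + 0.42² + 0.73² + (-0.41)² = 0.0225 + 0.1764 + 0.5329 + 0.1681 = 0.8999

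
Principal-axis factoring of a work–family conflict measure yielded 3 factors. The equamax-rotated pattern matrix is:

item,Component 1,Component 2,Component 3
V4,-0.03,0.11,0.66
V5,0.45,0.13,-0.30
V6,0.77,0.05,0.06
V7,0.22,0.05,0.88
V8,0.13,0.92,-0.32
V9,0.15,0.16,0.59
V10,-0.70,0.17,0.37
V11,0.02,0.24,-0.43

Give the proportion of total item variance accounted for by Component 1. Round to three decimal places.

SS loadings for Component 1 = (-0.03)² + 0.45² + 0.77² + 0.22² + 0.13² + 0.15² + (-0.70)² + 0.02² = 1.3745
Proportion of variance = 1.3745 / 8 = 0.1718.

0.172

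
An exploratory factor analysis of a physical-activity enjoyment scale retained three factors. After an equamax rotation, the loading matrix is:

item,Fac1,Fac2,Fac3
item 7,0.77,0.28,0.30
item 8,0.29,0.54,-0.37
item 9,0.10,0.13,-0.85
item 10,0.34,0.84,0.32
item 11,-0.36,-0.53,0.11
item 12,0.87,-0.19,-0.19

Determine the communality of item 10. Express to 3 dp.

h² = 0.34² + 0.84² + 0.32² = 0.1156 + 0.7056 + 0.1024 = 0.9236

0.924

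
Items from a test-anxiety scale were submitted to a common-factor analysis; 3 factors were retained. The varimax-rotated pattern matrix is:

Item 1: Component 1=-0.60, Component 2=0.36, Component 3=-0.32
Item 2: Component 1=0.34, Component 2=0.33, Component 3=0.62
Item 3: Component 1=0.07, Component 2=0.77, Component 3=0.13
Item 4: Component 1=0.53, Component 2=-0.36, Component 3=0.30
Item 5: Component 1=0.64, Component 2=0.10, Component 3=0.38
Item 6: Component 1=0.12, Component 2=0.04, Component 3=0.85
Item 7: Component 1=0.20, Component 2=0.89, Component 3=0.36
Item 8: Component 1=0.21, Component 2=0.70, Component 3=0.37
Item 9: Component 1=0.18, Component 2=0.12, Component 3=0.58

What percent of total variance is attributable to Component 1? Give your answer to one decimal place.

14.5%

SS loadings for Component 1 = (-0.60)² + 0.34² + 0.07² + 0.53² + 0.64² + 0.12² + 0.20² + 0.21² + 0.18² = 1.3019
With 9 standardized items, total variance = 9. Proportion = 1.3019/9 = 0.1447 → 14.47%.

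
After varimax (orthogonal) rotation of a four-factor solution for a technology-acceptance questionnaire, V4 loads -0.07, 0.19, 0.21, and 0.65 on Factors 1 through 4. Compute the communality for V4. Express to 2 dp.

h² = (-0.07)² + 0.19² + 0.21² + 0.65² = 0.0049 + 0.0361 + 0.0441 + 0.4225 = 0.5076

0.51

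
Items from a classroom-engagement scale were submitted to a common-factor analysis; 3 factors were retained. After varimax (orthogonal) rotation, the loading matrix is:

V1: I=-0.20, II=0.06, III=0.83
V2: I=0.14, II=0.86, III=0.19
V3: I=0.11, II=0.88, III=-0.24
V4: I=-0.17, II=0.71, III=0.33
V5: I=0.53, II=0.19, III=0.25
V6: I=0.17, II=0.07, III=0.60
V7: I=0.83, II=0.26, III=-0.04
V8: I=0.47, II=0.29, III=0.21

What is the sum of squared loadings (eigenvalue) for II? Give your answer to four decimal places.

2.2144

SS loadings for II = 0.06² + 0.86² + 0.88² + 0.71² + 0.19² + 0.07² + 0.26² + 0.29² = 0.0036 + 0.7396 + 0.7744 + 0.5041 + 0.0361 + 0.0049 + 0.0676 + 0.0841 = 2.2144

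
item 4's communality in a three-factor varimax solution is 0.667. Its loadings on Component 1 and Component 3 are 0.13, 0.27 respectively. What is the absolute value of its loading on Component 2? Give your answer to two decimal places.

Under orthogonal rotation h² = Σλ², so λ_Component 2² = h² − (0.0898) = 0.667 − 0.0898 = 0.5772.
|λ| = √0.5772 = 0.7597.

0.76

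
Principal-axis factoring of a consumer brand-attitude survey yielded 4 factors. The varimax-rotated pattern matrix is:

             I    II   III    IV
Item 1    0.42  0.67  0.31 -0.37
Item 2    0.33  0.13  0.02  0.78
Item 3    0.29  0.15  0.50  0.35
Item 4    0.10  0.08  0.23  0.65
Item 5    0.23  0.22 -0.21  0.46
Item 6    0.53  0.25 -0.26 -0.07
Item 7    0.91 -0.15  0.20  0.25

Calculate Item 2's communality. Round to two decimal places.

h² = 0.33² + 0.13² + 0.02² + 0.78² = 0.1089 + 0.0169 + 0.0004 + 0.6084 = 0.7346

0.73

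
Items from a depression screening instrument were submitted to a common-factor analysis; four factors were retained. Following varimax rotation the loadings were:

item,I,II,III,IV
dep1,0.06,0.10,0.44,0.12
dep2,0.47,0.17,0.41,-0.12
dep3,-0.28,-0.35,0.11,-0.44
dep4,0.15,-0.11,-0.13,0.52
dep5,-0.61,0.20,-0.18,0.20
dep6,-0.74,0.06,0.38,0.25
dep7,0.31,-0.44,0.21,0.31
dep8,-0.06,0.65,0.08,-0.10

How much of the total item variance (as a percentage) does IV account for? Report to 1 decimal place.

SS loadings for IV = 0.12² + (-0.12)² + (-0.44)² + 0.52² + 0.20² + 0.25² + 0.31² + (-0.10)² = 0.7014
With 8 standardized items, total variance = 8. Proportion = 0.7014/8 = 0.0877 → 8.77%.

8.8%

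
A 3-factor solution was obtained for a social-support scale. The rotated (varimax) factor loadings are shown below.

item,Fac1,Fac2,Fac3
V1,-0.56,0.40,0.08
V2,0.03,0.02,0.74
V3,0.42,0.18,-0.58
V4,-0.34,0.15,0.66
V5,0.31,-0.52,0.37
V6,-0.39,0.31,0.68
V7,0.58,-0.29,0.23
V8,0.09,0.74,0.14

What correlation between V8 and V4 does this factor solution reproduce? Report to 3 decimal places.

r̂ = Σ λ_i·λ_j across factors = (0.09)(-0.34) + (0.74)(0.15) + (0.14)(0.66)
  = -0.0306 +0.1110 +0.0924 = 0.1728

0.173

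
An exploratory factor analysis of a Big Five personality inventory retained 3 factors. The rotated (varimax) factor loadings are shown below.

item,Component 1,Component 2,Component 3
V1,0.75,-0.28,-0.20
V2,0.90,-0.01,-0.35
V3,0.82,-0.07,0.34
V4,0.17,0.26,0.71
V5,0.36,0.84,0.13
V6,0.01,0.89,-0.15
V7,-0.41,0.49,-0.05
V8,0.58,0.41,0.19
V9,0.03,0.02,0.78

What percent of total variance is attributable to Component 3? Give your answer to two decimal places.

SS loadings for Component 3 = (-0.20)² + (-0.35)² + 0.34² + 0.71² + 0.13² + (-0.15)² + (-0.05)² + 0.19² + 0.78² = 1.4686
With 9 standardized items, total variance = 9. Proportion = 1.4686/9 = 0.1632 → 16.32%.

16.32%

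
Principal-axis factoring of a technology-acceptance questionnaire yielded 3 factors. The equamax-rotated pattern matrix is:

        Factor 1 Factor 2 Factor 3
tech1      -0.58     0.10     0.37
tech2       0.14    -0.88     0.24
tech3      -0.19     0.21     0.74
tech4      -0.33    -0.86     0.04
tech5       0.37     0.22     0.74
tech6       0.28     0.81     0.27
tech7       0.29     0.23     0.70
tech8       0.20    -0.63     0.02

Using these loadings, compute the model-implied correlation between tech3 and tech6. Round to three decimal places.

r̂ = Σ λ_i·λ_j across factors = (-0.19)(0.28) + (0.21)(0.81) + (0.74)(0.27)
  = -0.0532 +0.1701 +0.1998 = 0.3167

0.317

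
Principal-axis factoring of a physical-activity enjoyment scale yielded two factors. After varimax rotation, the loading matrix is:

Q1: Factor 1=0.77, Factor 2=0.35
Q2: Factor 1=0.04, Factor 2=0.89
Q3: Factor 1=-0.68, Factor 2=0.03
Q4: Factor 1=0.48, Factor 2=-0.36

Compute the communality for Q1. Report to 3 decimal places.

h² = 0.77² + 0.35² = 0.5929 + 0.1225 = 0.7154

0.715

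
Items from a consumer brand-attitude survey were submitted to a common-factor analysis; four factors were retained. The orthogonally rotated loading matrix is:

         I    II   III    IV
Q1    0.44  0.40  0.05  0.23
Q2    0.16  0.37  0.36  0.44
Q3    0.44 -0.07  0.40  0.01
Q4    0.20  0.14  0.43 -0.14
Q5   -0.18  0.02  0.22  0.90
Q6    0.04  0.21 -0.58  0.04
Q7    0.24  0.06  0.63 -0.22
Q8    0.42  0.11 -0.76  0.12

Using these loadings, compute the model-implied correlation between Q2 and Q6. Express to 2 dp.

-0.11

r̂ = Σ λ_i·λ_j across factors = (0.16)(0.04) + (0.37)(0.21) + (0.36)(-0.58) + (0.44)(0.04)
  = +0.0064 +0.0777 -0.2088 +0.0176 = -0.1071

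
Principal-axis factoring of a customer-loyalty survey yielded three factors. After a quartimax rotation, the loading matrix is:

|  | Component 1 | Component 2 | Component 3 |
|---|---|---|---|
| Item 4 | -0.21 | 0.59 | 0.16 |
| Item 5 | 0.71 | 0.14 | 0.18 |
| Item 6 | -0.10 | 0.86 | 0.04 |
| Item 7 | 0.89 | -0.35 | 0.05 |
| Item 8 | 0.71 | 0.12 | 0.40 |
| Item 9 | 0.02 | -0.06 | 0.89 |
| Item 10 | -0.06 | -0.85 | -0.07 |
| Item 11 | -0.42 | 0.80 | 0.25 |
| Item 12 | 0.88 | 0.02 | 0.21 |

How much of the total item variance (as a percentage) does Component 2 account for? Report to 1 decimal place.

29.0%

SS loadings for Component 2 = 0.59² + 0.14² + 0.86² + (-0.35)² + 0.12² + (-0.06)² + (-0.85)² + 0.80² + 0.02² = 2.6107
With 9 standardized items, total variance = 9. Proportion = 2.6107/9 = 0.2901 → 29.01%.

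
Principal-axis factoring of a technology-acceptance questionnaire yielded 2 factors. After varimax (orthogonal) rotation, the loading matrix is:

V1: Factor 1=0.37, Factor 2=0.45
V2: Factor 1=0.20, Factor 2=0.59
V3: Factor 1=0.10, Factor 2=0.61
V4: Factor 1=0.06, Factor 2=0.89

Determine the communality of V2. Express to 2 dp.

h² = 0.20² + 0.59² = 0.0400 + 0.3481 = 0.3881

0.39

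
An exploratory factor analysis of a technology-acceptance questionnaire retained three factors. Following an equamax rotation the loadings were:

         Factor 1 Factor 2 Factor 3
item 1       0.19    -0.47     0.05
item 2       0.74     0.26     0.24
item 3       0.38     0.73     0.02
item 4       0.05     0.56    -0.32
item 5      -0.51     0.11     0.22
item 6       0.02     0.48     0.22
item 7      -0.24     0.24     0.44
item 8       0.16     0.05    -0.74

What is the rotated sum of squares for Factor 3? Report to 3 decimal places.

SS loadings for Factor 3 = 0.05² + 0.24² + 0.02² + (-0.32)² + 0.22² + 0.22² + 0.44² + (-0.74)² = 0.0025 + 0.0576 + 0.0004 + 0.1024 + 0.0484 + 0.0484 + 0.1936 + 0.5476 = 1.0009

1.001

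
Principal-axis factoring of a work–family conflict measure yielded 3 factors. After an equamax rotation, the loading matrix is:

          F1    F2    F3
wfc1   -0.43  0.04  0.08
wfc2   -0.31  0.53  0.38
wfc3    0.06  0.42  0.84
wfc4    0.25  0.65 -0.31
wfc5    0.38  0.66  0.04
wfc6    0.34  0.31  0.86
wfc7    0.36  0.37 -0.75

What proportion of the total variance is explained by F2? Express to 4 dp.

0.2214

SS loadings for F2 = 0.04² + 0.53² + 0.42² + 0.65² + 0.66² + 0.31² + 0.37² = 1.5500
Proportion of variance = 1.5500 / 7 = 0.2214.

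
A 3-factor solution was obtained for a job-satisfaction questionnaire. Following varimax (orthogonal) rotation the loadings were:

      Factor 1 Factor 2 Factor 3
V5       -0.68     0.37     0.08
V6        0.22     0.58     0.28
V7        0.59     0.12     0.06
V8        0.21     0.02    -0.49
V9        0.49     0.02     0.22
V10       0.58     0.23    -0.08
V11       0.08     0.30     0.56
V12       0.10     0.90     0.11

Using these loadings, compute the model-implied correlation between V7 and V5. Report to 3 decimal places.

-0.352

r̂ = Σ λ_i·λ_j across factors = (0.59)(-0.68) + (0.12)(0.37) + (0.06)(0.08)
  = -0.4012 +0.0444 +0.0048 = -0.3520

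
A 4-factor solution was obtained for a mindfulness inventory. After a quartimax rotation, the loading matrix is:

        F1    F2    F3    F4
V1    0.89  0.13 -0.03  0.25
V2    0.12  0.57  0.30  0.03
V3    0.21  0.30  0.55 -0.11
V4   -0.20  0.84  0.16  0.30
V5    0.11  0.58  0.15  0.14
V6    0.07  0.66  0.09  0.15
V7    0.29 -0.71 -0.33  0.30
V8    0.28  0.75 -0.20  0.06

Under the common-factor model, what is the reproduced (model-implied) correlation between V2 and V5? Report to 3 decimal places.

r̂ = Σ λ_i·λ_j across factors = (0.12)(0.11) + (0.57)(0.58) + (0.30)(0.15) + (0.03)(0.14)
  = +0.0132 +0.3306 +0.0450 +0.0042 = 0.3930

0.393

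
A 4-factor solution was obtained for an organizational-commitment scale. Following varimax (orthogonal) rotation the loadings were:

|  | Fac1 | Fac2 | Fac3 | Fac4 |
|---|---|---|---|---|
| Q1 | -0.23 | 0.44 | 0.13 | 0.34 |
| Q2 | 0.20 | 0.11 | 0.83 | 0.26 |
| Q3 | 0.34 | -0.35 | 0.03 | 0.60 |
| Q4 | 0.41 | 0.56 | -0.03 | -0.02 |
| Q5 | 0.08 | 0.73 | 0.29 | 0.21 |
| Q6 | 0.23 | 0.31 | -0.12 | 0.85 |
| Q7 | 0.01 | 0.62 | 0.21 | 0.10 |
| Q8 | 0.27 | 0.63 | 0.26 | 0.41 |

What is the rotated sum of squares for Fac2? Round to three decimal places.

SS loadings for Fac2 = 0.44² + 0.11² + (-0.35)² + 0.56² + 0.73² + 0.31² + 0.62² + 0.63² = 0.1936 + 0.0121 + 0.1225 + 0.3136 + 0.5329 + 0.0961 + 0.3844 + 0.3969 = 2.0521

2.052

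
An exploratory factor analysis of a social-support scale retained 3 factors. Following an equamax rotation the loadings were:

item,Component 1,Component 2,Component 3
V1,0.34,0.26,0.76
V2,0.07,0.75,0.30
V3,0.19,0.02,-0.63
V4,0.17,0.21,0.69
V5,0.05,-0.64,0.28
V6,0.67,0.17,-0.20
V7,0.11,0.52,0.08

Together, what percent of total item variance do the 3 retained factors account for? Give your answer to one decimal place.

52.8%

SS loadings by factor: 0.6490, 1.3835, 1.6654; total = 3.6979.
Total variance with 7 standardized items is 7, so the solution explains 3.6979/7 = 0.5283 = 52.83%.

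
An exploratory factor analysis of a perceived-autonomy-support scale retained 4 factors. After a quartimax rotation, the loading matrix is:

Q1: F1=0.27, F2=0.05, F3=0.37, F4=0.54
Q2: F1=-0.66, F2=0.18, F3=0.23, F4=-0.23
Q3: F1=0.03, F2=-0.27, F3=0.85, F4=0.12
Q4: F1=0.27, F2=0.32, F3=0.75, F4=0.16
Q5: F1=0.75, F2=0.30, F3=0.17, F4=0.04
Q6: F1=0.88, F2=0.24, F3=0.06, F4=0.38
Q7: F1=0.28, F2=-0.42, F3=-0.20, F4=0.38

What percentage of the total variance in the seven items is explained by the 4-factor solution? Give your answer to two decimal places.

67.91%

SS loadings by factor: 1.9976, 0.5342, 1.5473, 0.6749; total = 4.7540.
Total variance with 7 standardized items is 7, so the solution explains 4.7540/7 = 0.6791 = 67.91%.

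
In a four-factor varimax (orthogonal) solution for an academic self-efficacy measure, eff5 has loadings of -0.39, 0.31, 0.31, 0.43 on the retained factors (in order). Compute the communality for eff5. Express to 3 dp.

h² = (-0.39)² + 0.31² + 0.31² + 0.43² = 0.1521 + 0.0961 + 0.0961 + 0.1849 = 0.5292

0.529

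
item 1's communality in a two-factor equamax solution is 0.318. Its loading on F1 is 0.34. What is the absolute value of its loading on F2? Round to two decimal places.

0.45

Under orthogonal rotation h² = Σλ², so λ_F2² = h² − (0.1156) = 0.318 − 0.1156 = 0.2024.
|λ| = √0.2024 = 0.4499.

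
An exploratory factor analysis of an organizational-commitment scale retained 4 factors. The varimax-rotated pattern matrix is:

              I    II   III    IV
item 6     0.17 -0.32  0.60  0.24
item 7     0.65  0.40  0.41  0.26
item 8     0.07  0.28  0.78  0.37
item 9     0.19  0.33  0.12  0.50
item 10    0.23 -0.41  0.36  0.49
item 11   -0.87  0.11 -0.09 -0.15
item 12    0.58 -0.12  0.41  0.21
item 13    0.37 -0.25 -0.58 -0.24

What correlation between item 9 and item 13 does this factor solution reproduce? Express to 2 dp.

r̂ = Σ λ_i·λ_j across factors = (0.19)(0.37) + (0.33)(-0.25) + (0.12)(-0.58) + (0.50)(-0.24)
  = +0.0703 -0.0825 -0.0696 -0.1200 = -0.2018

-0.20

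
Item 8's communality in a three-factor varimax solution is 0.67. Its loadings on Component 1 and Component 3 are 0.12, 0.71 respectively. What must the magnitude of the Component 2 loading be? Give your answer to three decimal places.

0.389

Under orthogonal rotation h² = Σλ², so λ_Component 2² = h² − (0.5185) = 0.67 − 0.5185 = 0.1515.
|λ| = √0.1515 = 0.3892.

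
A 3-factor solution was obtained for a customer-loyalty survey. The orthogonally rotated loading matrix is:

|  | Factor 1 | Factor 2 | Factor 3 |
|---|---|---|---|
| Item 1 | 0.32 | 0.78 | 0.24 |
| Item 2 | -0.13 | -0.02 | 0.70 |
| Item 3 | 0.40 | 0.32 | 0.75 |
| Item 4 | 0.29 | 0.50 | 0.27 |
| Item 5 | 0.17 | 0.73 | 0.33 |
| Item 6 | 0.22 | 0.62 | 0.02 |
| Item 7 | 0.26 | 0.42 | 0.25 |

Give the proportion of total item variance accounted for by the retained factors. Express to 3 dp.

Communalities: 0.7684, 0.5073, 0.8249, 0.4070, 0.6707, 0.4332, 0.3065; Σh² = 3.9180.
Total variance with 7 standardized items is 7, so the solution explains 3.9180/7 = 0.5597.

0.560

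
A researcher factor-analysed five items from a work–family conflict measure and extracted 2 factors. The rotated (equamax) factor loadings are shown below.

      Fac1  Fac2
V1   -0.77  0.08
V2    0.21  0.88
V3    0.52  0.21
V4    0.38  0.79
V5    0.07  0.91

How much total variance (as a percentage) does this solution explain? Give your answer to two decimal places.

SS loadings by factor: 1.0567, 2.2771; total = 3.3338.
Total variance with 5 standardized items is 5, so the solution explains 3.3338/5 = 0.6668 = 66.68%.

66.68%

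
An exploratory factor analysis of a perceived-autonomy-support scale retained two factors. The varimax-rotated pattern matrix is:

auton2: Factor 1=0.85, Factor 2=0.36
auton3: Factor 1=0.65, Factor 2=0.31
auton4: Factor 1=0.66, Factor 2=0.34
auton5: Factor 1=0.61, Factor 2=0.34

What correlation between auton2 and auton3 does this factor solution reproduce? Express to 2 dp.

0.66

r̂ = Σ λ_i·λ_j across factors = (0.85)(0.65) + (0.36)(0.31)
  = +0.5525 +0.1116 = 0.6641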